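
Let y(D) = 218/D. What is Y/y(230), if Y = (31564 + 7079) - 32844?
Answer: 666885/109 ≈ 6118.2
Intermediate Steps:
Y = 5799 (Y = 38643 - 32844 = 5799)
Y/y(230) = 5799/((218/230)) = 5799/((218*(1/230))) = 5799/(109/115) = 5799*(115/109) = 666885/109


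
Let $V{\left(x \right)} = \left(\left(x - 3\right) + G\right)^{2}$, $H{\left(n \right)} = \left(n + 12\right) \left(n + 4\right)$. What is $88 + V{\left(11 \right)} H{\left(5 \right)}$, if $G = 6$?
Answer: $30076$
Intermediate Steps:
$H{\left(n \right)} = \left(4 + n\right) \left(12 + n\right)$ ($H{\left(n \right)} = \left(12 + n\right) \left(4 + n\right) = \left(4 + n\right) \left(12 + n\right)$)
$V{\left(x \right)} = \left(3 + x\right)^{2}$ ($V{\left(x \right)} = \left(\left(x - 3\right) + 6\right)^{2} = \left(\left(-3 + x\right) + 6\right)^{2} = \left(3 + x\right)^{2}$)
$88 + V{\left(11 \right)} H{\left(5 \right)} = 88 + \left(3 + 11\right)^{2} \left(48 + 5^{2} + 16 \cdot 5\right) = 88 + 14^{2} \left(48 + 25 + 80\right) = 88 + 196 \cdot 153 = 88 + 29988 = 30076$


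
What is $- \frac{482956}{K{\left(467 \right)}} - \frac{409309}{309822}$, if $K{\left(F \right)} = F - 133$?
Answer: $- \frac{74883551519}{51740274} \approx -1447.3$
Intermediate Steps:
$K{\left(F \right)} = -133 + F$ ($K{\left(F \right)} = F - 133 = -133 + F$)
$- \frac{482956}{K{\left(467 \right)}} - \frac{409309}{309822} = - \frac{482956}{-133 + 467} - \frac{409309}{309822} = - \frac{482956}{334} - \frac{409309}{309822} = \left(-482956\right) \frac{1}{334} - \frac{409309}{309822} = - \frac{241478}{167} - \frac{409309}{309822} = - \frac{74883551519}{51740274}$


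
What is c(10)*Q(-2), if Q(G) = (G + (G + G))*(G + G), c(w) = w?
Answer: 240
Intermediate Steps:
Q(G) = 6*G**2 (Q(G) = (G + 2*G)*(2*G) = (3*G)*(2*G) = 6*G**2)
c(10)*Q(-2) = 10*(6*(-2)**2) = 10*(6*4) = 10*24 = 240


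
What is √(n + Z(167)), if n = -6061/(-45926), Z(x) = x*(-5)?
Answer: I*√1760901534974/45926 ≈ 28.894*I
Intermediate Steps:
Z(x) = -5*x
n = 6061/45926 (n = -6061*(-1/45926) = 6061/45926 ≈ 0.13197)
√(n + Z(167)) = √(6061/45926 - 5*167) = √(6061/45926 - 835) = √(-38342149/45926) = I*√1760901534974/45926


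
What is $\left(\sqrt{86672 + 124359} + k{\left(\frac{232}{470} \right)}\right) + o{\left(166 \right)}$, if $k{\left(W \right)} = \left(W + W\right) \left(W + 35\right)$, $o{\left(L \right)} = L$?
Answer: $\frac{11102462}{55225} + \sqrt{211031} \approx 660.42$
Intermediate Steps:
$k{\left(W \right)} = 2 W \left(35 + W\right)$
$\left(\sqrt{86672 + 124359} + k{\left(\frac{232}{470} \right)}\right) + o{\left(166 \right)} = \left(\sqrt{86672 + 124359} + 2 \cdot \frac{232}{470} \left(35 + \frac{232}{470}\right)\right) + 166 = \left(\sqrt{211031} + 2 \cdot 232 \cdot \frac{1}{470} \left(35 + 232 \cdot \frac{1}{470}\right)\right) + 166 = \left(\sqrt{211031} + 2 \cdot \frac{116}{235} \left(35 + \frac{116}{235}\right)\right) + 166 = \left(\sqrt{211031} + 2 \cdot \frac{116}{235} \cdot \frac{8341}{235}\right) + 166 = \left(\sqrt{211031} + \frac{1935112}{55225}\right) + 166 = \left(\frac{1935112}{55225} + \sqrt{211031}\right) + 166 = \frac{11102462}{55225} + \sqrt{211031}$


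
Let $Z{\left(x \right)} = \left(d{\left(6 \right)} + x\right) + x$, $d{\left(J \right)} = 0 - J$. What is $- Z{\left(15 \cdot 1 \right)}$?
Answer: $-24$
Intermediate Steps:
$d{\left(J \right)} = - J$
$Z{\left(x \right)} = -6 + 2 x$ ($Z{\left(x \right)} = \left(\left(-1\right) 6 + x\right) + x = \left(-6 + x\right) + x = -6 + 2 x$)
$- Z{\left(15 \cdot 1 \right)} = - (-6 + 2 \cdot 15 \cdot 1) = - (-6 + 2 \cdot 15) = - (-6 + 30) = \left(-1\right) 24 = -24$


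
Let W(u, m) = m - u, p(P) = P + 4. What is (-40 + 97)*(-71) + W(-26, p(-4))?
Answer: -4021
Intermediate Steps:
p(P) = 4 + P
(-40 + 97)*(-71) + W(-26, p(-4)) = (-40 + 97)*(-71) + ((4 - 4) - 1*(-26)) = 57*(-71) + (0 + 26) = -4047 + 26 = -4021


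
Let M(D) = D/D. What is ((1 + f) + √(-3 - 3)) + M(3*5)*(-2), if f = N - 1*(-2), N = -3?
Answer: -2 + I*√6 ≈ -2.0 + 2.4495*I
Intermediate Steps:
f = -1 (f = -3 - 1*(-2) = -3 + 2 = -1)
M(D) = 1
((1 + f) + √(-3 - 3)) + M(3*5)*(-2) = ((1 - 1) + √(-3 - 3)) + 1*(-2) = (0 + √(-6)) - 2 = (0 + I*√6) - 2 = I*√6 - 2 = -2 + I*√6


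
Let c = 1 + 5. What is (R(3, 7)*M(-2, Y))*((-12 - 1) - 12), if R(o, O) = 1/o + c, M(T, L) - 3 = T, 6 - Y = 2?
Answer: -475/3 ≈ -158.33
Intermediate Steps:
Y = 4 (Y = 6 - 1*2 = 6 - 2 = 4)
c = 6
M(T, L) = 3 + T
R(o, O) = 6 + 1/o (R(o, O) = 1/o + 6 = 6 + 1/o)
(R(3, 7)*M(-2, Y))*((-12 - 1) - 12) = ((6 + 1/3)*(3 - 2))*((-12 - 1) - 12) = ((6 + ⅓)*1)*(-13 - 12) = ((19/3)*1)*(-25) = (19/3)*(-25) = -475/3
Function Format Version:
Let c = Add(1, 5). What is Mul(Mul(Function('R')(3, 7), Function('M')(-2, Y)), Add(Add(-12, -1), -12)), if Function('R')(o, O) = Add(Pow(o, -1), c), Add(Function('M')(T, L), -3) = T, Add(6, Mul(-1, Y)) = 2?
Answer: Rational(-475, 3) ≈ -158.33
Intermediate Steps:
Y = 4 (Y = Add(6, Mul(-1, 2)) = Add(6, -2) = 4)
c = 6
Function('M')(T, L) = Add(3, T)
Function('R')(o, O) = Add(6, Pow(o, -1)) (Function('R')(o, O) = Add(Pow(o, -1), 6) = Add(6, Pow(o, -1)))
Mul(Mul(Function('R')(3, 7), Function('M')(-2, Y)), Add(Add(-12, -1), -12)) = Mul(Mul(Add(6, Pow(3, -1)), Add(3, -2)), Add(Add(-12, -1), -12)) = Mul(Mul(Add(6, Rational(1, 3)), 1), Add(-13, -12)) = Mul(Mul(Rational(19, 3), 1), -25) = Mul(Rational(19, 3), -25) = Rational(-475, 3)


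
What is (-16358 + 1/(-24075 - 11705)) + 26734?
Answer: 371253279/35780 ≈ 10376.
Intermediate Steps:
(-16358 + 1/(-24075 - 11705)) + 26734 = (-16358 + 1/(-35780)) + 26734 = (-16358 - 1/35780) + 26734 = -585289241/35780 + 26734 = 371253279/35780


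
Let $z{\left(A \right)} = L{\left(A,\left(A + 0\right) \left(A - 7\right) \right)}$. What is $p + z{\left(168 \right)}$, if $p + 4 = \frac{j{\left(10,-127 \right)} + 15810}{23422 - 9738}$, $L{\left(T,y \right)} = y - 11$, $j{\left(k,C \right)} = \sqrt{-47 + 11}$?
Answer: $\frac{184967691}{6842} + \frac{3 i}{6842} \approx 27034.0 + 0.00043847 i$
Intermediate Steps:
$j{\left(k,C \right)} = 6 i$ ($j{\left(k,C \right)} = \sqrt{-36} = 6 i$)
$L{\left(T,y \right)} = -11 + y$
$z{\left(A \right)} = -11 + A \left(-7 + A\right)$ ($z{\left(A \right)} = -11 + \left(A + 0\right) \left(A - 7\right) = -11 + A \left(-7 + A\right)$)
$p = - \frac{19463}{6842} + \frac{3 i}{6842}$ ($p = -4 + \frac{6 i + 15810}{23422 - 9738} = -4 + \frac{15810 + 6 i}{13684} = -4 + \left(15810 + 6 i\right) \frac{1}{13684} = -4 + \left(\frac{7905}{6842} + \frac{3 i}{6842}\right) = - \frac{19463}{6842} + \frac{3 i}{6842} \approx -2.8446 + 0.00043847 i$)
$p + z{\left(168 \right)} = \left(- \frac{19463}{6842} + \frac{3 i}{6842}\right) - \left(11 - 168 \left(-7 + 168\right)\right) = \left(- \frac{19463}{6842} + \frac{3 i}{6842}\right) + \left(-11 + 168 \cdot 161\right) = \left(- \frac{19463}{6842} + \frac{3 i}{6842}\right) + \left(-11 + 27048\right) = \left(- \frac{19463}{6842} + \frac{3 i}{6842}\right) + 27037 = \frac{184967691}{6842} + \frac{3 i}{6842}$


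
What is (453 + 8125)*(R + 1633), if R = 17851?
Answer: 167133752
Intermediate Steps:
(453 + 8125)*(R + 1633) = (453 + 8125)*(17851 + 1633) = 8578*19484 = 167133752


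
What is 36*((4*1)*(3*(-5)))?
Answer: -2160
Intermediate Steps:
36*((4*1)*(3*(-5))) = 36*(4*(-15)) = 36*(-60) = -2160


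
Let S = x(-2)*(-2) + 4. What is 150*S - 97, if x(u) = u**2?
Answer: -697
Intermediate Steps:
S = -4 (S = (-2)**2*(-2) + 4 = 4*(-2) + 4 = -8 + 4 = -4)
150*S - 97 = 150*(-4) - 97 = -600 - 97 = -697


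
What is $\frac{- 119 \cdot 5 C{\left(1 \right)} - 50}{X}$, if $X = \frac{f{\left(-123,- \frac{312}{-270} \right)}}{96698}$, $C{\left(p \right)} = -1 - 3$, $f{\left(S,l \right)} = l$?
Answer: $\frac{2534696325}{13} \approx 1.9498 \cdot 10^{8}$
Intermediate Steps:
$C{\left(p \right)} = -4$ ($C{\left(p \right)} = -1 - 3 = -4$)
$X = \frac{26}{2175705}$ ($X = \frac{\left(-312\right) \frac{1}{-270}}{96698} = \left(-312\right) \left(- \frac{1}{270}\right) \frac{1}{96698} = \frac{52}{45} \cdot \frac{1}{96698} = \frac{26}{2175705} \approx 1.195 \cdot 10^{-5}$)
$\frac{- 119 \cdot 5 C{\left(1 \right)} - 50}{X} = \frac{- 119 \cdot 5 \left(-4\right) - 50}{\frac{26}{2175705}} = \left(\left(-119\right) \left(-20\right) - 50\right) \frac{2175705}{26} = \left(2380 - 50\right) \frac{2175705}{26} = 2330 \cdot \frac{2175705}{26} = \frac{2534696325}{13}$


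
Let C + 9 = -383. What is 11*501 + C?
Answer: 5119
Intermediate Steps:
C = -392 (C = -9 - 383 = -392)
11*501 + C = 11*501 - 392 = 5511 - 392 = 5119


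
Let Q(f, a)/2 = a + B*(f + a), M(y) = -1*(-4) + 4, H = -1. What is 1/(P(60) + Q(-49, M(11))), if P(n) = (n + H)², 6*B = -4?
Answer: 3/10655 ≈ 0.00028156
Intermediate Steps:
B = -⅔ (B = (⅙)*(-4) = -⅔ ≈ -0.66667)
M(y) = 8 (M(y) = 4 + 4 = 8)
P(n) = (-1 + n)² (P(n) = (n - 1)² = (-1 + n)²)
Q(f, a) = -4*f/3 + 2*a/3 (Q(f, a) = 2*(a - 2*(f + a)/3) = 2*(a - 2*(a + f)/3) = 2*(a + (-2*a/3 - 2*f/3)) = 2*(-2*f/3 + a/3) = -4*f/3 + 2*a/3)
1/(P(60) + Q(-49, M(11))) = 1/((-1 + 60)² + (-4/3*(-49) + (⅔)*8)) = 1/(59² + (196/3 + 16/3)) = 1/(3481 + 212/3) = 1/(10655/3) = 3/10655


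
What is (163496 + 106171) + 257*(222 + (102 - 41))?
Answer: 342398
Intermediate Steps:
(163496 + 106171) + 257*(222 + (102 - 41)) = 269667 + 257*(222 + 61) = 269667 + 257*283 = 269667 + 72731 = 342398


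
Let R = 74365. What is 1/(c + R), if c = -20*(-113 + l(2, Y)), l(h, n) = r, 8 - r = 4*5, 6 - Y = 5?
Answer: 1/76865 ≈ 1.3010e-5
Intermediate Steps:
Y = 1 (Y = 6 - 1*5 = 6 - 5 = 1)
r = -12 (r = 8 - 4*5 = 8 - 1*20 = 8 - 20 = -12)
l(h, n) = -12
c = 2500 (c = -20*(-113 - 12) = -20*(-125) = 2500)
1/(c + R) = 1/(2500 + 74365) = 1/76865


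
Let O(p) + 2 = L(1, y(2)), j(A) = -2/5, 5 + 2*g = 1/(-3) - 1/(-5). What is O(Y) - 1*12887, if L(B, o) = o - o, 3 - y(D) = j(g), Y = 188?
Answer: -12889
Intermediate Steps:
g = -77/30 (g = -5/2 + (1/(-3) - 1/(-5))/2 = -5/2 + (1*(-⅓) - 1*(-⅕))/2 = -5/2 + (-⅓ + ⅕)/2 = -5/2 + (½)*(-2/15) = -5/2 - 1/15 = -77/30 ≈ -2.5667)
j(A) = -⅖ (j(A) = -2*⅕ = -⅖)
y(D) = 17/5 (y(D) = 3 - 1*(-⅖) = 3 + ⅖ = 17/5)
L(B, o) = 0
O(p) = -2 (O(p) = -2 + 0 = -2)
O(Y) - 1*12887 = -2 - 1*12887 = -2 - 12887 = -12889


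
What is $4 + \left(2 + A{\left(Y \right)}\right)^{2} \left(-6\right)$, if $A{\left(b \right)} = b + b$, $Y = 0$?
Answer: $-20$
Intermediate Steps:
$A{\left(b \right)} = 2 b$
$4 + \left(2 + A{\left(Y \right)}\right)^{2} \left(-6\right) = 4 + \left(2 + 2 \cdot 0\right)^{2} \left(-6\right) = 4 + \left(2 + 0\right)^{2} \left(-6\right) = 4 + 2^{2} \left(-6\right) = 4 + 4 \left(-6\right) = 4 - 24 = -20$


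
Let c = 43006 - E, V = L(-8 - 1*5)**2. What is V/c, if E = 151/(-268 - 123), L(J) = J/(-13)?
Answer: 391/16815497 ≈ 2.3252e-5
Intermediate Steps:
L(J) = -J/13 (L(J) = J*(-1/13) = -J/13)
E = -151/391 (E = 151/(-391) = 151*(-1/391) = -151/391 ≈ -0.38619)
V = 1 (V = (-(-8 - 1*5)/13)**2 = (-(-8 - 5)/13)**2 = (-1/13*(-13))**2 = 1**2 = 1)
c = 16815497/391 (c = 43006 - 1*(-151/391) = 43006 + 151/391 = 16815497/391 ≈ 43006.)
V/c = 1/(16815497/391) = 1*(391/16815497) = 391/16815497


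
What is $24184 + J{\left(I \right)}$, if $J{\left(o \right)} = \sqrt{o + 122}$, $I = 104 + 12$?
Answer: $24184 + \sqrt{238} \approx 24199.0$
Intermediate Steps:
$I = 116$
$J{\left(o \right)} = \sqrt{122 + o}$
$24184 + J{\left(I \right)} = 24184 + \sqrt{122 + 116} = 24184 + \sqrt{238}$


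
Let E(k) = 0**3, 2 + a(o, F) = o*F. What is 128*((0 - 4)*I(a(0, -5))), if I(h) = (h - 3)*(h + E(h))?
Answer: -5120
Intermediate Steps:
a(o, F) = -2 + F*o (a(o, F) = -2 + o*F = -2 + F*o)
E(k) = 0
I(h) = h*(-3 + h) (I(h) = (h - 3)*(h + 0) = (-3 + h)*h = h*(-3 + h))
128*((0 - 4)*I(a(0, -5))) = 128*((0 - 4)*((-2 - 5*0)*(-3 + (-2 - 5*0)))) = 128*(-4*(-2 + 0)*(-3 + (-2 + 0))) = 128*(-(-8)*(-3 - 2)) = 128*(-(-8)*(-5)) = 128*(-4*10) = 128*(-40) = -5120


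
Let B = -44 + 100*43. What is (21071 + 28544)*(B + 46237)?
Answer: 2505210195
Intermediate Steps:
B = 4256 (B = -44 + 4300 = 4256)
(21071 + 28544)*(B + 46237) = (21071 + 28544)*(4256 + 46237) = 49615*50493 = 2505210195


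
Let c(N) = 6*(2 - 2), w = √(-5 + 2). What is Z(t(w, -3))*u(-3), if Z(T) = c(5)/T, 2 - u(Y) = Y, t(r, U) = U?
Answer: 0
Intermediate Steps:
w = I*√3 (w = √(-3) = I*√3 ≈ 1.732*I)
c(N) = 0 (c(N) = 6*0 = 0)
u(Y) = 2 - Y
Z(T) = 0 (Z(T) = 0/T = 0)
Z(t(w, -3))*u(-3) = 0*(2 - 1*(-3)) = 0*(2 + 3) = 0*5 = 0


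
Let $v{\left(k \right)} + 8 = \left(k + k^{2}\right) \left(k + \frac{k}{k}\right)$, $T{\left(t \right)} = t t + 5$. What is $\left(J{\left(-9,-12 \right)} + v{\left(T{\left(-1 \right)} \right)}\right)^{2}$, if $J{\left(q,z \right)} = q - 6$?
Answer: $73441$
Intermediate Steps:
$J{\left(q,z \right)} = -6 + q$ ($J{\left(q,z \right)} = q - 6 = -6 + q$)
$T{\left(t \right)} = 5 + t^{2}$ ($T{\left(t \right)} = t^{2} + 5 = 5 + t^{2}$)
$v{\left(k \right)} = -8 + \left(1 + k\right) \left(k + k^{2}\right)$ ($v{\left(k \right)} = -8 + \left(k + k^{2}\right) \left(k + \frac{k}{k}\right) = -8 + \left(k + k^{2}\right) \left(k + 1\right) = -8 + \left(k + k^{2}\right) \left(1 + k\right) = -8 + \left(1 + k\right) \left(k + k^{2}\right)$)
$\left(J{\left(-9,-12 \right)} + v{\left(T{\left(-1 \right)} \right)}\right)^{2} = \left(\left(-6 - 9\right) - \left(8 - \left(5 + \left(-1\right)^{2}\right) \left(1 + \left(5 + \left(-1\right)^{2}\right)\right)^{2}\right)\right)^{2} = \left(-15 - \left(8 - \left(5 + 1\right) \left(1 + \left(5 + 1\right)\right)^{2}\right)\right)^{2} = \left(-15 - \left(8 - 6 \left(1 + 6\right)^{2}\right)\right)^{2} = \left(-15 - \left(8 - 6 \cdot 7^{2}\right)\right)^{2} = \left(-15 + \left(-8 + 6 \cdot 49\right)\right)^{2} = \left(-15 + \left(-8 + 294\right)\right)^{2} = \left(-15 + 286\right)^{2} = 271^{2} = 73441$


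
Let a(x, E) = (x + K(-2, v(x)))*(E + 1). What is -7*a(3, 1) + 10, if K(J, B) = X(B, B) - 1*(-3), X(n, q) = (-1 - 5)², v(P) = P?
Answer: -578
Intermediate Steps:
X(n, q) = 36 (X(n, q) = (-6)² = 36)
K(J, B) = 39 (K(J, B) = 36 - 1*(-3) = 36 + 3 = 39)
a(x, E) = (1 + E)*(39 + x) (a(x, E) = (x + 39)*(E + 1) = (39 + x)*(1 + E) = (1 + E)*(39 + x))
-7*a(3, 1) + 10 = -7*(39 + 3 + 39*1 + 1*3) + 10 = -7*(39 + 3 + 39 + 3) + 10 = -7*84 + 10 = -588 + 10 = -578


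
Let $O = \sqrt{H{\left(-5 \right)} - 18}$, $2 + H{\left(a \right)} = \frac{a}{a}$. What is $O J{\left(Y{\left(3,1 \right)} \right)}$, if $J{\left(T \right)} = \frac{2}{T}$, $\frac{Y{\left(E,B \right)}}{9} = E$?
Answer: $\frac{2 i \sqrt{19}}{27} \approx 0.32288 i$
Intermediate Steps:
$Y{\left(E,B \right)} = 9 E$
$H{\left(a \right)} = -1$ ($H{\left(a \right)} = -2 + \frac{a}{a} = -2 + 1 = -1$)
$O = i \sqrt{19}$ ($O = \sqrt{-1 - 18} = \sqrt{-19} = i \sqrt{19} \approx 4.3589 i$)
$O J{\left(Y{\left(3,1 \right)} \right)} = i \sqrt{19} \frac{2}{9 \cdot 3} = i \sqrt{19} \cdot \frac{2}{27} = \frac{2 i \sqrt{19}}{27}$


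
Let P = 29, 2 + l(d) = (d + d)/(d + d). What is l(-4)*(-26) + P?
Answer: 55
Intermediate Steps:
l(d) = -1 (l(d) = -2 + (d + d)/(d + d) = -2 + (2*d)/((2*d)) = -2 + (2*d)*(1/(2*d)) = -2 + 1 = -1)
l(-4)*(-26) + P = -1*(-26) + 29 = 26 + 29 = 55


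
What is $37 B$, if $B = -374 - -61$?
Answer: $-11581$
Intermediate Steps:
$B = -313$ ($B = -374 + 61 = -313$)
$37 B = 37 \left(-313\right) = -11581$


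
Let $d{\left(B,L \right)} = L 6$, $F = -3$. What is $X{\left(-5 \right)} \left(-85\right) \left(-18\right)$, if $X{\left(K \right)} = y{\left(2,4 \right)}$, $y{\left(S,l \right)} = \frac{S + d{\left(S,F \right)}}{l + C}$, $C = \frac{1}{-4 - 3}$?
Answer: $- \frac{19040}{3} \approx -6346.7$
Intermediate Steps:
$C = - \frac{1}{7}$ ($C = \frac{1}{-7} = - \frac{1}{7} \approx -0.14286$)
$d{\left(B,L \right)} = 6 L$
$y{\left(S,l \right)} = \frac{-18 + S}{- \frac{1}{7} + l}$ ($y{\left(S,l \right)} = \frac{S + 6 \left(-3\right)}{l - \frac{1}{7}} = \frac{S - 18}{- \frac{1}{7} + l} = \frac{-18 + S}{- \frac{1}{7} + l}$)
$X{\left(K \right)} = - \frac{112}{27}$ ($X{\left(K \right)} = \frac{7 \left(-18 + 2\right)}{-1 + 7 \cdot 4} = 7 \frac{1}{-1 + 28} \left(-16\right) = 7 \cdot \frac{1}{27} \left(-16\right) = - \frac{112}{27}$)
$X{\left(-5 \right)} \left(-85\right) \left(-18\right) = \left(- \frac{112}{27}\right) \left(-85\right) \left(-18\right) = \frac{9520}{27} \left(-18\right) = - \frac{19040}{3}$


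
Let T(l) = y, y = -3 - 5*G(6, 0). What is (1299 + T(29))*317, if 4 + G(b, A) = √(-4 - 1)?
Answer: 417172 - 1585*I*√5 ≈ 4.1717e+5 - 3544.2*I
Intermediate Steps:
G(b, A) = -4 + I*√5 (G(b, A) = -4 + √(-4 - 1) = -4 + √(-5) = -4 + I*√5)
y = 17 - 5*I*√5 (y = -3 - 5*(-4 + I*√5) = -3 + (20 - 5*I*√5) = 17 - 5*I*√5 ≈ 17.0 - 11.18*I)
T(l) = 17 - 5*I*√5
(1299 + T(29))*317 = (1299 + (17 - 5*I*√5))*317 = (1316 - 5*I*√5)*317 = 417172 - 1585*I*√5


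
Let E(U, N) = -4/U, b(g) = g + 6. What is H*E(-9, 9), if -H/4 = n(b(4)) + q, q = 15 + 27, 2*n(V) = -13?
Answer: -568/9 ≈ -63.111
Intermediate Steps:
b(g) = 6 + g
n(V) = -13/2 (n(V) = (½)*(-13) = -13/2)
q = 42
H = -142 (H = -4*(-13/2 + 42) = -4*71/2 = -142)
H*E(-9, 9) = -(-568)/(-9) = -(-568)*(-1)/9 = -142*4/9 = -568/9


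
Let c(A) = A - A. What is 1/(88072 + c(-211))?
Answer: 1/88072 ≈ 1.1354e-5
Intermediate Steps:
c(A) = 0
1/(88072 + c(-211)) = 1/(88072 + 0) = 1/88072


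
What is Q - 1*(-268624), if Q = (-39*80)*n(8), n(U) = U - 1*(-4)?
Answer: 231184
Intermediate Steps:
n(U) = 4 + U (n(U) = U + 4 = 4 + U)
Q = -37440 (Q = (-39*80)*(4 + 8) = -3120*12 = -37440)
Q - 1*(-268624) = -37440 - 1*(-268624) = -37440 + 268624 = 231184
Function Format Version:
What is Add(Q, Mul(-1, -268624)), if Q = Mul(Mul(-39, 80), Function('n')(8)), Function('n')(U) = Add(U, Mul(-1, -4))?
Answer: 231184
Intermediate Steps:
Function('n')(U) = Add(4, U) (Function('n')(U) = Add(U, 4) = Add(4, U))
Q = -37440 (Q = Mul(Mul(-39, 80), Add(4, 8)) = Mul(-3120, 12) = -37440)
Add(Q, Mul(-1, -268624)) = Add(-37440, Mul(-1, -268624)) = Add(-37440, 268624) = 231184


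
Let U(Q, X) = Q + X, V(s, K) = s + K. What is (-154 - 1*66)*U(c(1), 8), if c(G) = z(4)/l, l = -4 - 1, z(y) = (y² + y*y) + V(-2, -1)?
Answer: -484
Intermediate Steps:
V(s, K) = K + s
z(y) = -3 + 2*y² (z(y) = (y² + y*y) + (-1 - 2) = (y² + y²) - 3 = 2*y² - 3 = -3 + 2*y²)
l = -5
c(G) = -29/5 (c(G) = (-3 + 2*4²)/(-5) = (-3 + 2*16)*(-⅕) = (-3 + 32)*(-⅕) = 29*(-⅕) = -29/5)
(-154 - 1*66)*U(c(1), 8) = (-154 - 1*66)*(-29/5 + 8) = (-154 - 66)*(11/5) = -220*11/5 = -484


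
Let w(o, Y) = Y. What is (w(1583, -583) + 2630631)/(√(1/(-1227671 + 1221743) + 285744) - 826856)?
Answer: -12891449504753664/4052917633704577 - 5260096*√2510345618742/4052917633704577 ≈ -3.1828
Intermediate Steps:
(w(1583, -583) + 2630631)/(√(1/(-1227671 + 1221743) + 285744) - 826856) = (-583 + 2630631)/(√(1/(-1227671 + 1221743) + 285744) - 826856) = 2630048/(√(1/(-5928) + 285744) - 826856) = 2630048/(√(-1/5928 + 285744) - 826856) = 2630048/(√(1693890431/5928) - 826856) = 2630048/(√2510345618742/2964 - 826856) = 2630048/(-826856 + √2510345618742/2964)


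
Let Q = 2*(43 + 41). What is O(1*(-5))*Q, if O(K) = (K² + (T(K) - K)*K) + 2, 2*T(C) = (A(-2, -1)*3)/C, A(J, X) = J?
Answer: -168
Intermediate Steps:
Q = 168 (Q = 2*84 = 168)
T(C) = -3/C (T(C) = ((-2*3)/C)/2 = (-6/C)/2 = -3/C)
O(K) = 2 + K² + K*(-K - 3/K) (O(K) = (K² + (-3/K - K)*K) + 2 = (K² + (-K - 3/K)*K) + 2 = (K² + K*(-K - 3/K)) + 2 = 2 + K² + K*(-K - 3/K))
O(1*(-5))*Q = -1*168 = -168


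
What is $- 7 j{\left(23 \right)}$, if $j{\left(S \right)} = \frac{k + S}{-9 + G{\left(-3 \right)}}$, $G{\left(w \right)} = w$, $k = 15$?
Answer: $\frac{133}{6} \approx 22.167$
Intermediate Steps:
$j{\left(S \right)} = - \frac{5}{4} - \frac{S}{12}$ ($j{\left(S \right)} = \frac{15 + S}{-9 - 3} = \frac{15 + S}{-12} = \left(15 + S\right) \left(- \frac{1}{12}\right) = - \frac{5}{4} - \frac{S}{12}$)
$- 7 j{\left(23 \right)} = - 7 \left(- \frac{5}{4} - \frac{23}{12}\right) = \left(-7\right) \left(- \frac{19}{6}\right) = \frac{133}{6}$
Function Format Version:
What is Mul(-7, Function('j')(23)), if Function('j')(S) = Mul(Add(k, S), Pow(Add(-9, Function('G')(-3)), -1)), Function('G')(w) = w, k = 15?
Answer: Rational(133, 6) ≈ 22.167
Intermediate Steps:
Function('j')(S) = Add(Rational(-5, 4), Mul(Rational(-1, 12), S)) (Function('j')(S) = Mul(Add(15, S), Pow(Add(-9, -3), -1)) = Mul(Add(15, S), Pow(-12, -1)) = Mul(Add(15, S), Rational(-1, 12)) = Add(Rational(-5, 4), Mul(Rational(-1, 12), S)))
Mul(-7, Function('j')(23)) = Mul(-7, Add(Rational(-5, 4), Mul(Rational(-1, 12), 23))) = Mul(-7, Add(Rational(-5, 4), Rational(-23, 12))) = Mul(-7, Rational(-19, 6)) = Rational(133, 6)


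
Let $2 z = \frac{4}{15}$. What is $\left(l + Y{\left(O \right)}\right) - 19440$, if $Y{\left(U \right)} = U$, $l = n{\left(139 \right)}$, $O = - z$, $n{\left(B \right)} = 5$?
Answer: $- \frac{291527}{15} \approx -19435.0$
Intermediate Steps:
$z = \frac{2}{15}$ ($z = \frac{4 \cdot \frac{1}{15}}{2} = \frac{1}{2} \cdot \frac{4}{15} = \frac{2}{15} \approx 0.13333$)
$O = - \frac{2}{15}$ ($O = \left(-1\right) \frac{2}{15} = - \frac{2}{15} \approx -0.13333$)
$l = 5$
$\left(l + Y{\left(O \right)}\right) - 19440 = \left(5 - \frac{2}{15}\right) - 19440 = \frac{73}{15} - 19440 = - \frac{291527}{15}$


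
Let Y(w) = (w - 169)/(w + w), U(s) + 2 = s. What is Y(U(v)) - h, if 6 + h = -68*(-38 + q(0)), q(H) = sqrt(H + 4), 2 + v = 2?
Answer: -9597/4 ≈ -2399.3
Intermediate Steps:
v = 0 (v = -2 + 2 = 0)
U(s) = -2 + s
q(H) = sqrt(4 + H)
Y(w) = (-169 + w)/(2*w) (Y(w) = (-169 + w)/((2*w)) = (-169 + w)*(1/(2*w)) = (-169 + w)/(2*w))
h = 2442 (h = -6 - 68*(-38 + sqrt(4 + 0)) = -6 - 68*(-38 + sqrt(4)) = -6 - 68*(-38 + 2) = -6 - 68*(-36) = -6 + 2448 = 2442)
Y(U(v)) - h = (-169 + (-2 + 0))/(2*(-2 + 0)) - 1*2442 = (1/2)*(-169 - 2)/(-2) - 2442 = (1/2)*(-1/2)*(-171) - 2442 = 171/4 - 2442 = -9597/4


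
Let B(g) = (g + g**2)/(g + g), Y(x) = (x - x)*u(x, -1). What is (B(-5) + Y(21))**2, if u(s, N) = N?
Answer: 4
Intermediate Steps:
Y(x) = 0 (Y(x) = (x - x)*(-1) = 0*(-1) = 0)
B(g) = (g + g**2)/(2*g) (B(g) = (g + g**2)/((2*g)) = (g + g**2)*(1/(2*g)) = (g + g**2)/(2*g))
(B(-5) + Y(21))**2 = ((1/2 + (1/2)*(-5)) + 0)**2 = ((1/2 - 5/2) + 0)**2 = (-2 + 0)**2 = (-2)**2 = 4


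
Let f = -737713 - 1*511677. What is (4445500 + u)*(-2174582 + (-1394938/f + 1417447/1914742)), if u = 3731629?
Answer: -21269366790032701860412293/1196129753690 ≈ -1.7782e+13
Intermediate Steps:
f = -1249390 (f = -737713 - 511677 = -1249390)
(4445500 + u)*(-2174582 + (-1394938/f + 1417447/1914742)) = (4445500 + 3731629)*(-2174582 + (-1394938/(-1249390) + 1417447/1914742)) = 8177129*(-2174582 + (-1394938*(-1/1249390) + 1417447*(1/1914742))) = 8177129*(-2174582 + (697469/624695 + 1417447/1914742)) = 8177129*(-2174582 + 2220945241663/1196129753690) = 8177129*(-2601080011093465917/1196129753690) = -21269366790032701860412293/1196129753690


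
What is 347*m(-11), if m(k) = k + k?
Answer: -7634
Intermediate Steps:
m(k) = 2*k
347*m(-11) = 347*(2*(-11)) = 347*(-22) = -7634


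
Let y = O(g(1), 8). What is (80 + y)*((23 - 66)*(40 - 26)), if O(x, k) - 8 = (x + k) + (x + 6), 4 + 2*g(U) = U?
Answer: -59598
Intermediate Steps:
g(U) = -2 + U/2
O(x, k) = 14 + k + 2*x (O(x, k) = 8 + ((x + k) + (x + 6)) = 8 + ((k + x) + (6 + x)) = 8 + (6 + k + 2*x) = 14 + k + 2*x)
y = 19 (y = 14 + 8 + 2*(-2 + (1/2)*1) = 14 + 8 + 2*(-2 + 1/2) = 14 + 8 + 2*(-3/2) = 14 + 8 - 3 = 19)
(80 + y)*((23 - 66)*(40 - 26)) = (80 + 19)*((23 - 66)*(40 - 26)) = 99*(-43*14) = 99*(-602) = -59598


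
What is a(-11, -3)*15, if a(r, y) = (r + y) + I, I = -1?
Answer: -225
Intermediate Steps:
a(r, y) = -1 + r + y (a(r, y) = (r + y) - 1 = -1 + r + y)
a(-11, -3)*15 = (-1 - 11 - 3)*15 = -15*15 = -225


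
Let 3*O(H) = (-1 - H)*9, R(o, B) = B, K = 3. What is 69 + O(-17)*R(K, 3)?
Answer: 213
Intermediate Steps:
O(H) = -3 - 3*H (O(H) = ((-1 - H)*9)/3 = (-9 - 9*H)/3 = -3 - 3*H)
69 + O(-17)*R(K, 3) = 69 + (-3 - 3*(-17))*3 = 69 + (-3 + 51)*3 = 69 + 48*3 = 69 + 144 = 213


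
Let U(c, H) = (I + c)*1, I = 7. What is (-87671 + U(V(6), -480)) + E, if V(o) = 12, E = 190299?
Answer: 102647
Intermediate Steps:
U(c, H) = 7 + c (U(c, H) = (7 + c)*1 = 7 + c)
(-87671 + U(V(6), -480)) + E = (-87671 + (7 + 12)) + 190299 = (-87671 + 19) + 190299 = -87652 + 190299 = 102647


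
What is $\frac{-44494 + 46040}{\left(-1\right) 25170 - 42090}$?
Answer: $- \frac{773}{33630} \approx -0.022985$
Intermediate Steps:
$\frac{-44494 + 46040}{\left(-1\right) 25170 - 42090} = \frac{1546}{-25170 - 42090} = \frac{1546}{-67260} = 1546 \left(- \frac{1}{67260}\right) = - \frac{773}{33630}$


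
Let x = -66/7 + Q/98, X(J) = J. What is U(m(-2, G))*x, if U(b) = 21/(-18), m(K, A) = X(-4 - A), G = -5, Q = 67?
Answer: 857/84 ≈ 10.202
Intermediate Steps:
m(K, A) = -4 - A
x = -857/98 (x = -66/7 + 67/98 = -857/98 ≈ -8.7449)
U(b) = -7/6 (U(b) = 21*(-1/18) = -7/6)
U(m(-2, G))*x = -7/6*(-857/98) = 857/84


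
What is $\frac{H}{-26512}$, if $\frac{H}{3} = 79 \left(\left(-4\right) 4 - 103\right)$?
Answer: $\frac{28203}{26512} \approx 1.0638$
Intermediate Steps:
$H = -28203$ ($H = 3 \cdot 79 \left(\left(-4\right) 4 - 103\right) = 3 \cdot 79 \left(-16 - 103\right) = 3 \cdot 79 \left(-119\right) = 3 \left(-9401\right) = -28203$)
$\frac{H}{-26512} = - \frac{28203}{-26512} = \left(-28203\right) \left(- \frac{1}{26512}\right) = \frac{28203}{26512}$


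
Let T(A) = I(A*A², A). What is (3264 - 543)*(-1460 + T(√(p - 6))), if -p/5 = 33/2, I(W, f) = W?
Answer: -3972660 - 481617*I*√354/4 ≈ -3.9727e+6 - 2.2654e+6*I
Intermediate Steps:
p = -165/2 ≈ -82.500
T(A) = A³ (T(A) = A*A² = A³)
(3264 - 543)*(-1460 + T(√(p - 6))) = (3264 - 543)*(-1460 + (√(-165/2 - 6))³) = 2721*(-1460 + (√(-177/2))³) = 2721*(-1460 + (I*√354/2)³) = 2721*(-1460 - 177*I*√354/4) = -3972660 - 481617*I*√354/4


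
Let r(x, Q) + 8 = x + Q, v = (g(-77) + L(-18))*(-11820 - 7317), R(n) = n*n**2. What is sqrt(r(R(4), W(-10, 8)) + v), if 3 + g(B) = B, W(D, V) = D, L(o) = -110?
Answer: 2*sqrt(909019) ≈ 1906.8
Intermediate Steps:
R(n) = n**3
g(B) = -3 + B
v = 3636030 (v = ((-3 - 77) - 110)*(-11820 - 7317) = (-80 - 110)*(-19137) = -190*(-19137) = 3636030)
r(x, Q) = -8 + Q + x (r(x, Q) = -8 + (x + Q) = -8 + (Q + x) = -8 + Q + x)
sqrt(r(R(4), W(-10, 8)) + v) = sqrt((-8 - 10 + 4**3) + 3636030) = sqrt((-8 - 10 + 64) + 3636030) = sqrt(46 + 3636030) = sqrt(3636076) = 2*sqrt(909019)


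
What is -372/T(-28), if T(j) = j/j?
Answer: -372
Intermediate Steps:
T(j) = 1
-372/T(-28) = -372/1 = -372*1 = -372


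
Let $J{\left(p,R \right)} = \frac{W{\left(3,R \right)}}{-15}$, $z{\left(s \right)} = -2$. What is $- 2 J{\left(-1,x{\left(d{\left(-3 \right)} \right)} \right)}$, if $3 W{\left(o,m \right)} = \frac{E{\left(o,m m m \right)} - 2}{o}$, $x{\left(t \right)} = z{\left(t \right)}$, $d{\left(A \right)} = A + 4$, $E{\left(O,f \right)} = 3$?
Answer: $\frac{2}{135} \approx 0.014815$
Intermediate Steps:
$d{\left(A \right)} = 4 + A$
$x{\left(t \right)} = -2$
$W{\left(o,m \right)} = \frac{1}{3 o}$ ($W{\left(o,m \right)} = \frac{\left(3 - 2\right) \frac{1}{o}}{3} = \frac{1 \frac{1}{o}}{3} = \frac{1}{3 o}$)
$J{\left(p,R \right)} = - \frac{1}{135}$ ($J{\left(p,R \right)} = \frac{\frac{1}{3} \cdot \frac{1}{3}}{-15} = \frac{1}{3} \cdot \frac{1}{3} \left(- \frac{1}{15}\right) = \frac{1}{9} \left(- \frac{1}{15}\right) = - \frac{1}{135}$)
$- 2 J{\left(-1,x{\left(d{\left(-3 \right)} \right)} \right)} = \left(-2\right) \left(- \frac{1}{135}\right) = \frac{2}{135}$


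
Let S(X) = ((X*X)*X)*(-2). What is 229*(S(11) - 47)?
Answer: -620361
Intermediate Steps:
S(X) = -2*X**3 (S(X) = (X**2*X)*(-2) = X**3*(-2) = -2*X**3)
229*(S(11) - 47) = 229*(-2*11**3 - 47) = 229*(-2*1331 - 47) = 229*(-2662 - 47) = 229*(-2709) = -620361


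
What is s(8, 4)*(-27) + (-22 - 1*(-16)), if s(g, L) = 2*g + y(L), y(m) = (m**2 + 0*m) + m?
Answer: -978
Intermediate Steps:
y(m) = m + m**2 (y(m) = (m**2 + 0) + m = m**2 + m = m + m**2)
s(g, L) = 2*g + L*(1 + L)
s(8, 4)*(-27) + (-22 - 1*(-16)) = (2*8 + 4*(1 + 4))*(-27) + (-22 - 1*(-16)) = (16 + 4*5)*(-27) + (-22 + 16) = (16 + 20)*(-27) - 6 = 36*(-27) - 6 = -972 - 6 = -978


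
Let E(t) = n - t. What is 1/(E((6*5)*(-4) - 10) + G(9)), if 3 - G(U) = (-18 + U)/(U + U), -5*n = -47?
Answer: 10/1429 ≈ 0.0069979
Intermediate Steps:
n = 47/5 (n = -⅕*(-47) = 47/5 ≈ 9.4000)
G(U) = 3 - (-18 + U)/(2*U) (G(U) = 3 - (-18 + U)/(U + U) = 3 - (-18 + U)/(2*U))
E(t) = 47/5 - t
1/(E((6*5)*(-4) - 10) + G(9)) = 1/((47/5 - ((6*5)*(-4) - 10)) + (5/2 + 9/9)) = 1/((47/5 - (30*(-4) - 10)) + (5/2 + 9*(⅑))) = 1/((47/5 - (-120 - 10)) + (5/2 + 1)) = 1/((47/5 - 1*(-130)) + 7/2) = 1/((47/5 + 130) + 7/2) = 1/(697/5 + 7/2) = 1/(1429/10) = 10/1429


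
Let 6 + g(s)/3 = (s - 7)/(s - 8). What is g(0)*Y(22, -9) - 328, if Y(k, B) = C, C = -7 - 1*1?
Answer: -205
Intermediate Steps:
g(s) = -18 + 3*(-7 + s)/(-8 + s) (g(s) = -18 + 3*((s - 7)/(s - 8)) = -18 + 3*((-7 + s)/(-8 + s)) = -18 + 3*(-7 + s)/(-8 + s))
C = -8 (C = -7 - 1 = -8)
Y(k, B) = -8
g(0)*Y(22, -9) - 328 = (3*(41 - 5*0)/(-8 + 0))*(-8) - 328 = (3*(41 + 0)/(-8))*(-8) - 328 = (3*(-⅛)*41)*(-8) - 328 = -123/8*(-8) - 328 = 123 - 328 = -205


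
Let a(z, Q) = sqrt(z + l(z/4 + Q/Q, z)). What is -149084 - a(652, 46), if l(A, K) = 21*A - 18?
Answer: -149084 - sqrt(4078) ≈ -1.4915e+5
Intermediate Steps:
l(A, K) = -18 + 21*A
a(z, Q) = sqrt(3 + 25*z/4) (a(z, Q) = sqrt(z + (-18 + 21*(z/4 + Q/Q))) = sqrt(z + (-18 + 21*(z*(1/4) + 1))) = sqrt(z + (-18 + 21*(z/4 + 1))) = sqrt(z + (-18 + 21*(1 + z/4))) = sqrt(z + (-18 + (21 + 21*z/4))) = sqrt(z + (3 + 21*z/4)) = sqrt(3 + 25*z/4))
-149084 - a(652, 46) = -149084 - sqrt(12 + 25*652)/2 = -149084 - sqrt(12 + 16300)/2 = -149084 - sqrt(16312)/2 = -149084 - 2*sqrt(4078)/2 = -149084 - sqrt(4078)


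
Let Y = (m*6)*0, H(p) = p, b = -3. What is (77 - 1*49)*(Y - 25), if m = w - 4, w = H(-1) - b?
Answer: -700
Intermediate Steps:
w = 2 (w = -1 - 1*(-3) = -1 + 3 = 2)
m = -2 (m = 2 - 4 = -2)
Y = 0 (Y = -2*6*0 = -12*0 = 0)
(77 - 1*49)*(Y - 25) = (77 - 1*49)*(0 - 25) = (77 - 49)*(-25) = 28*(-25) = -700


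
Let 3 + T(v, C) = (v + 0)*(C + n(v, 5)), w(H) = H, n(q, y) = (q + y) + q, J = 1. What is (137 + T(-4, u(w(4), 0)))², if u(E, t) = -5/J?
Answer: 27556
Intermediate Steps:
n(q, y) = y + 2*q
u(E, t) = -5 (u(E, t) = -5/1 = -5*1 = -5)
T(v, C) = -3 + v*(5 + C + 2*v) (T(v, C) = -3 + (v + 0)*(C + (5 + 2*v)) = -3 + v*(5 + C + 2*v))
(137 + T(-4, u(w(4), 0)))² = (137 + (-3 - 5*(-4) - 4*(5 + 2*(-4))))² = (137 + (-3 + 20 - 4*(5 - 8)))² = (137 + (-3 + 20 - 4*(-3)))² = (137 + (-3 + 20 + 12))² = (137 + 29)² = 166² = 27556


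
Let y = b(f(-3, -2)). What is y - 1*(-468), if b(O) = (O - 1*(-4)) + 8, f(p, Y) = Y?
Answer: 478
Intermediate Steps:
b(O) = 12 + O (b(O) = (O + 4) + 8 = (4 + O) + 8 = 12 + O)
y = 10 (y = 12 - 2 = 10)
y - 1*(-468) = 10 - 1*(-468) = 10 + 468 = 478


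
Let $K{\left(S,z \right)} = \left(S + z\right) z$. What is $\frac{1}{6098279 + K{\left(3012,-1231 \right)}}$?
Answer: $\frac{1}{3905868} \approx 2.5603 \cdot 10^{-7}$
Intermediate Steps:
$K{\left(S,z \right)} = z \left(S + z\right)$
$\frac{1}{6098279 + K{\left(3012,-1231 \right)}} = \frac{1}{6098279 - 1231 \left(3012 - 1231\right)} = \frac{1}{6098279 - 2192411} = \frac{1}{3905868}$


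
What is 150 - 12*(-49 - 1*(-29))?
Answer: 390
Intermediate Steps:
150 - 12*(-49 - 1*(-29)) = 150 - 12*(-49 + 29) = 150 - 12*(-20) = 150 + 240 = 390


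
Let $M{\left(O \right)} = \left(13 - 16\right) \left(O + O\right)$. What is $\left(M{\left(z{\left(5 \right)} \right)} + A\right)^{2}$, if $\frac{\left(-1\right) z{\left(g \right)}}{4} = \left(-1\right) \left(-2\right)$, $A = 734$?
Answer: $611524$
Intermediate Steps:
$z{\left(g \right)} = -8$ ($z{\left(g \right)} = - 4 \left(\left(-1\right) \left(-2\right)\right) = \left(-4\right) 2 = -8$)
$M{\left(O \right)} = - 6 O$ ($M{\left(O \right)} = - 3 \cdot 2 O = - 6 O$)
$\left(M{\left(z{\left(5 \right)} \right)} + A\right)^{2} = \left(\left(-6\right) \left(-8\right) + 734\right)^{2} = \left(48 + 734\right)^{2} = 782^{2} = 611524$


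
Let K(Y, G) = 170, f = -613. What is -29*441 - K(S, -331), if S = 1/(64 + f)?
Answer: -12959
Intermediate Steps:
S = -1/549 (S = 1/(64 - 613) = 1/(-549) = -1/549 ≈ -0.0018215)
-29*441 - K(S, -331) = -29*441 - 1*170 = -12789 - 170 = -12959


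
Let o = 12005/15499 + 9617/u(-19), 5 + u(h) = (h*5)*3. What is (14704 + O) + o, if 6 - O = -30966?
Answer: 205154801527/4494710 ≈ 45644.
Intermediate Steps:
O = 30972 (O = 6 - 1*(-30966) = 6 + 30966 = 30972)
u(h) = -5 + 15*h (u(h) = -5 + (h*5)*3 = -5 + (5*h)*3 = -5 + 15*h)
o = -145572433/4494710 (o = 12005/15499 + 9617/(-5 + 15*(-19)) = 12005*(1/15499) + 9617/(-5 - 285) = 12005/15499 + 9617/(-290) = 12005/15499 + 9617*(-1/290) = 12005/15499 - 9617/290 = -145572433/4494710 ≈ -32.388)
(14704 + O) + o = (14704 + 30972) - 145572433/4494710 = 45676 - 145572433/4494710 = 205154801527/4494710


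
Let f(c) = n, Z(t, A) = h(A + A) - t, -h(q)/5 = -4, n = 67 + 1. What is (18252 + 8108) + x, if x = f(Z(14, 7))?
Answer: 26428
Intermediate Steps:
n = 68
h(q) = 20 (h(q) = -5*(-4) = 20)
Z(t, A) = 20 - t
f(c) = 68
x = 68
(18252 + 8108) + x = (18252 + 8108) + 68 = 26360 + 68 = 26428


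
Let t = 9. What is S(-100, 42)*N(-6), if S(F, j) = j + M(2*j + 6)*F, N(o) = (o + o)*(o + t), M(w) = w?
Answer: 322488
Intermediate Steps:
N(o) = 2*o*(9 + o) (N(o) = (o + o)*(o + 9) = (2*o)*(9 + o) = 2*o*(9 + o))
S(F, j) = j + F*(6 + 2*j) (S(F, j) = j + (2*j + 6)*F = j + (6 + 2*j)*F = j + F*(6 + 2*j))
S(-100, 42)*N(-6) = (42 + 2*(-100)*(3 + 42))*(2*(-6)*(9 - 6)) = (42 + 2*(-100)*45)*(2*(-6)*3) = (42 - 9000)*(-36) = -8958*(-36) = 322488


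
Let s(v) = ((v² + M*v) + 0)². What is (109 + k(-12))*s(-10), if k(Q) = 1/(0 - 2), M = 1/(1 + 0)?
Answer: 878850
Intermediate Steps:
M = 1 (M = 1/1 = 1)
k(Q) = -½ (k(Q) = 1/(-2) = -½)
s(v) = (v + v²)² (s(v) = ((v² + 1*v) + 0)² = ((v² + v) + 0)² = ((v + v²) + 0)² = (v + v²)²)
(109 + k(-12))*s(-10) = (109 - ½)*((-10)²*(1 - 10)²) = 217*(100*(-9)²)/2 = 217*(100*81)/2 = (217/2)*8100 = 878850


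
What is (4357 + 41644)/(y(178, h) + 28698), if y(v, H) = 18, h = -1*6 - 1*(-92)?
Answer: 46001/28716 ≈ 1.6019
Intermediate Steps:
h = 86 (h = -6 + 92 = 86)
(4357 + 41644)/(y(178, h) + 28698) = (4357 + 41644)/(18 + 28698) = 46001/28716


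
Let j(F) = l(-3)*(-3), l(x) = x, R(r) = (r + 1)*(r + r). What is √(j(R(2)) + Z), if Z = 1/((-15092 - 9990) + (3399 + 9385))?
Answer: √1361154938/12298 ≈ 3.0000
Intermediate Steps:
R(r) = 2*r*(1 + r) (R(r) = (1 + r)*(2*r) = 2*r*(1 + r))
Z = -1/12298 (Z = 1/(-25082 + 12784) = 1/(-12298) = -1/12298 ≈ -8.1314e-5)
j(F) = 9 (j(F) = -3*(-3) = 9)
√(j(R(2)) + Z) = √(9 - 1/12298) = √(110681/12298) = √1361154938/12298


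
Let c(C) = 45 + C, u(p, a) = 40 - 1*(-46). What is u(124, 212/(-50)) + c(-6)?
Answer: 125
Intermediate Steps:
u(p, a) = 86 (u(p, a) = 40 + 46 = 86)
u(124, 212/(-50)) + c(-6) = 86 + (45 - 6) = 86 + 39 = 125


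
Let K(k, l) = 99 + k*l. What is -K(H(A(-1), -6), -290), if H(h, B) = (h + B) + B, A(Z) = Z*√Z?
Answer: -3579 - 290*I ≈ -3579.0 - 290.0*I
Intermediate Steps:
A(Z) = Z^(3/2)
H(h, B) = h + 2*B (H(h, B) = (B + h) + B = h + 2*B)
-K(H(A(-1), -6), -290) = -(99 + ((-1)^(3/2) + 2*(-6))*(-290)) = -(99 + (-I - 12)*(-290)) = -(99 + (-12 - I)*(-290)) = -(99 + (3480 + 290*I)) = -(3579 + 290*I) = -3579 - 290*I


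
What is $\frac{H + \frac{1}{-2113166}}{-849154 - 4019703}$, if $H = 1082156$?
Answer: $- \frac{2286775265895}{10288703071262} \approx -0.22226$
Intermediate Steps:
$\frac{H + \frac{1}{-2113166}}{-849154 - 4019703} = \frac{1082156 + \frac{1}{-2113166}}{-849154 - 4019703} = \frac{1082156 - \frac{1}{2113166}}{-4868857} = \frac{2286775265895}{2113166} \left(- \frac{1}{4868857}\right) = - \frac{2286775265895}{10288703071262}$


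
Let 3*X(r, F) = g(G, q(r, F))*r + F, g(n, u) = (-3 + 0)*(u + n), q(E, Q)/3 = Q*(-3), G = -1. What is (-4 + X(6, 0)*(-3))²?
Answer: 484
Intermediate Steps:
q(E, Q) = -9*Q (q(E, Q) = 3*(Q*(-3)) = 3*(-3*Q) = -9*Q)
g(n, u) = -3*n - 3*u (g(n, u) = -3*(n + u) = -3*n - 3*u)
X(r, F) = F/3 + r*(3 + 27*F)/3 (X(r, F) = ((-3*(-1) - (-27)*F)*r + F)/3 = ((3 + 27*F)*r + F)/3 = (r*(3 + 27*F) + F)/3 = (F + r*(3 + 27*F))/3 = F/3 + r*(3 + 27*F)/3)
(-4 + X(6, 0)*(-3))² = (-4 + (6 + (⅓)*0 + 9*0*6)*(-3))² = (-4 + (6 + 0 + 0)*(-3))² = (-4 + 6*(-3))² = (-4 - 18)² = (-22)² = 484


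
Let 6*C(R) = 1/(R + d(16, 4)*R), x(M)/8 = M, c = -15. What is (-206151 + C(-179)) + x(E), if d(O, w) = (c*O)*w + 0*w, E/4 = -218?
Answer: -219513563681/1029966 ≈ -2.1313e+5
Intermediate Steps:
E = -872 (E = 4*(-218) = -872)
d(O, w) = -15*O*w (d(O, w) = (-15*O)*w + 0*w = -15*O*w + 0 = -15*O*w)
x(M) = 8*M
C(R) = -1/(5754*R) (C(R) = 1/(6*(R + (-15*16*4)*R)) = 1/(6*(R - 960*R)) = 1/(6*((-959*R))) = (-1/(959*R))/6 = -1/(5754*R))
(-206151 + C(-179)) + x(E) = (-206151 - 1/5754/(-179)) + 8*(-872) = (-206151 - 1/5754*(-1/179)) - 6976 = (-206151 + 1/1029966) - 6976 = -212328520865/1029966 - 6976 = -219513563681/1029966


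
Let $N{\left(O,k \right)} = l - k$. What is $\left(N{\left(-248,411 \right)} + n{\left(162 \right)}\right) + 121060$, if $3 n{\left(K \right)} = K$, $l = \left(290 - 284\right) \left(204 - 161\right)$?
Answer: $120961$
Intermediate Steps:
$l = 258$ ($l = 6 \cdot 43 = 258$)
$n{\left(K \right)} = \frac{K}{3}$
$N{\left(O,k \right)} = 258 - k$
$\left(N{\left(-248,411 \right)} + n{\left(162 \right)}\right) + 121060 = \left(\left(258 - 411\right) + \frac{1}{3} \cdot 162\right) + 121060 = \left(\left(258 - 411\right) + 54\right) + 121060 = \left(-153 + 54\right) + 121060 = -99 + 121060 = 120961$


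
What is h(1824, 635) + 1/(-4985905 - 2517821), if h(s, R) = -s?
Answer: -13686796225/7503726 ≈ -1824.0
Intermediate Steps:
h(1824, 635) + 1/(-4985905 - 2517821) = -1*1824 + 1/(-4985905 - 2517821) = -1824 + 1/(-7503726) = -1824 - 1/7503726 = -13686796225/7503726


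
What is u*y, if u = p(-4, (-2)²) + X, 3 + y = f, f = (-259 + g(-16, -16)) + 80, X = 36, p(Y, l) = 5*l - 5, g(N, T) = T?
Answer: -10098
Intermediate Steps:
p(Y, l) = -5 + 5*l
f = -195 (f = (-259 - 16) + 80 = -275 + 80 = -195)
y = -198 (y = -3 - 195 = -198)
u = 51 (u = (-5 + 5*(-2)²) + 36 = (-5 + 5*4) + 36 = (-5 + 20) + 36 = 15 + 36 = 51)
u*y = 51*(-198) = -10098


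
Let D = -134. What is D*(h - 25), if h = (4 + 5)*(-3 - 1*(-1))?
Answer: 5762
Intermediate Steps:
h = -18 (h = 9*(-3 + 1) = 9*(-2) = -18)
D*(h - 25) = -134*(-18 - 25) = -134*(-43) = 5762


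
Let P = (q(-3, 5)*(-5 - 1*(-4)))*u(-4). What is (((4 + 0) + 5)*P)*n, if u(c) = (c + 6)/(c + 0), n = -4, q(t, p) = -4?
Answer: 72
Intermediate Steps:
u(c) = (6 + c)/c
P = -2 (P = (-4*(-5 - 1*(-4)))*((6 - 4)/(-4)) = (-4*(-5 + 4))*(-1/4*2) = -4*(-1)*(-1/2) = 4*(-1/2) = -2)
(((4 + 0) + 5)*P)*n = (((4 + 0) + 5)*(-2))*(-4) = ((4 + 5)*(-2))*(-4) = (9*(-2))*(-4) = -18*(-4) = 72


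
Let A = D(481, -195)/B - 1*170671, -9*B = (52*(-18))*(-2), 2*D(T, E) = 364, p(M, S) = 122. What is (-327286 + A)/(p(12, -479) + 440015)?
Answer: -3983663/3521096 ≈ -1.1314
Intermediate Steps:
D(T, E) = 182 (D(T, E) = (1/2)*364 = 182)
B = -208 (B = -52*(-18)*(-2)/9 = -(-104)*(-2) = -1/9*1872 = -208)
A = -1365375/8 (A = 182/(-208) - 1*170671 = 182*(-1/208) - 170671 = -7/8 - 170671 = -1365375/8 ≈ -1.7067e+5)
(-327286 + A)/(p(12, -479) + 440015) = (-327286 - 1365375/8)/(122 + 440015) = -3983663/8/440137 = -3983663/8*1/440137 = -3983663/3521096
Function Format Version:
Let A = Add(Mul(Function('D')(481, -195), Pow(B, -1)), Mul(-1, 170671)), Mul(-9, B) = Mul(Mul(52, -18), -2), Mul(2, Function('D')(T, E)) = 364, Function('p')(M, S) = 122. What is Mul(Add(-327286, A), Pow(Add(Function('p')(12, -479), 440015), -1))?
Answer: Rational(-3983663, 3521096) ≈ -1.1314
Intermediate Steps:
Function('D')(T, E) = 182 (Function('D')(T, E) = Mul(Rational(1, 2), 364) = 182)
B = -208 (B = Mul(Rational(-1, 9), Mul(Mul(52, -18), -2)) = Mul(Rational(-1, 9), Mul(-936, -2)) = Mul(Rational(-1, 9), 1872) = -208)
A = Rational(-1365375, 8) (A = Add(Mul(182, Pow(-208, -1)), Mul(-1, 170671)) = Add(Mul(182, Rational(-1, 208)), -170671) = Add(Rational(-7, 8), -170671) = Rational(-1365375, 8) ≈ -1.7067e+5)
Mul(Add(-327286, A), Pow(Add(Function('p')(12, -479), 440015), -1)) = Mul(Add(-327286, Rational(-1365375, 8)), Pow(Add(122, 440015), -1)) = Mul(Rational(-3983663, 8), Pow(440137, -1)) = Mul(Rational(-3983663, 8), Rational(1, 440137)) = Rational(-3983663, 3521096)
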